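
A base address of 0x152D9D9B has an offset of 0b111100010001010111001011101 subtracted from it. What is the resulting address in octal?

0x152D9D9B = 0o2513316633 in octal.
0b111100010001010111001011101 = 0o742127135 in octal.
Subtract column by column in base 8:
  3-5 → 6 (borrow)
  3-3-1 → 7 (borrow)
  6-1-1 → 4
  6-7 → 7 (borrow)
  1-2-1 → 6 (borrow)
  3-1-1 → 1
  3-2 → 1
  1-4 → 5 (borrow)
  5-7-1 → 5 (borrow)
  2-0-1 → 1

0o1551167476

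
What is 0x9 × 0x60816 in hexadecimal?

0x3648C6

Multiply each base-16 digit by 9, carrying:
  6×9 = 54 → write 6 carry 3
  1×9+3 = 12 → write C
  8×9 = 72 → write 8 carry 4
  0×9+4 = 4 → write 4
  6×9 = 54 → write 6 carry 3
  remaining carry: 3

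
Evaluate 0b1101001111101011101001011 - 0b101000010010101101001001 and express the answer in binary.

0b1000001101010110000000010

Subtract column by column in base 2:
  1-1 → 0
  1-0 → 1
  0-0 → 0
  1-1 → 0
  0-0 → 0
  0-0 → 0
  1-1 → 0
  0-0 → 0
  1-1 → 0
  1-1 → 0
  1-0 → 1
  0-1 → 1 (borrow)
  1-0-1 → 0
  0-1 → 1 (borrow)
  1-0-1 → 0
  1-0 → 1
  1-1 → 0
  1-0 → 1
  1-0 → 1
  0-0 → 0
  0-0 → 0
  1-1 → 0
  0-0 → 0
  1-1 → 0
  1-0 → 1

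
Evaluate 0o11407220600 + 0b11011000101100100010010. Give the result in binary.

0o11407220600 = 0b1001100000111010010000110000000 in binary.
Add column by column in base 2, right to left:
  0+0 = 0
  0+1 = 1
  0+0 = 0
  0+0 = 0
  0+1 = 1
  0+0 = 0
  0+0 = 0
  1+0 = 1
  1+1 = 0 carry 1
  0+0+1 = 1
  0+0 = 0
  0+1 = 1
  0+1 = 1
  1+0 = 1
  0+1 = 1
  0+0 = 0
  1+0 = 1
  0+0 = 0
  1+1 = 0 carry 1
  1+1+1 = 1 carry 1
  1+0+1 = 0 carry 1
  0+1+1 = 0 carry 1
  0+1+1 = 0 carry 1
  0+0+1 = 1
  0+0 = 0
  0+0 = 0
  1+0 = 1
  1+0 = 1
  0+0 = 0
  0+0 = 0
  1+0 = 1

0b1001100100010010111101010010010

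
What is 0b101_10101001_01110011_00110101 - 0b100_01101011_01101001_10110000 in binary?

0b1001111100000100110000101

Subtract column by column in base 2:
  1-0 → 1
  0-0 → 0
  1-0 → 1
  0-0 → 0
  1-1 → 0
  1-1 → 0
  0-0 → 0
  0-1 → 1 (borrow)
  1-1-1 → 1 (borrow)
  1-0-1 → 0
  0-0 → 0
  0-1 → 1 (borrow)
  1-0-1 → 0
  1-1 → 0
  1-1 → 0
  0-0 → 0
  1-1 → 0
  0-1 → 1 (borrow)
  0-0-1 → 1 (borrow)
  1-1-1 → 1 (borrow)
  0-0-1 → 1 (borrow)
  1-1-1 → 1 (borrow)
  0-1-1 → 0 (borrow)
  1-0-1 → 0
  1-0 → 1
  0-0 → 0
  1-1 → 0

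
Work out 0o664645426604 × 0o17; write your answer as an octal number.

Multiply each base-8 digit by 15, carrying:
  4×15 = 60 → write 4 carry 7
  0×15+7 = 7 → write 7
  6×15 = 90 → write 2 carry 11
  6×15+11 = 101 → write 5 carry 12
  2×15+12 = 42 → write 2 carry 5
  4×15+5 = 65 → write 1 carry 8
  5×15+8 = 83 → write 3 carry 10
  4×15+10 = 70 → write 6 carry 8
  6×15+8 = 98 → write 2 carry 12
  4×15+12 = 72 → write 0 carry 9
  6×15+9 = 99 → write 3 carry 12
  6×15+12 = 102 → write 6 carry 12
  remaining carry: 14

0o14630263125274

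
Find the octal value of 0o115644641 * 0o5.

0o605070045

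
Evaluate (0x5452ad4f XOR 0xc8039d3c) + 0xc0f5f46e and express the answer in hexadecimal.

0x15d4724e1

First 0x5452ad4f XOR 0xc8039d3c = 0x9c513073.
Add column by column in base 16, right to left:
  3+e = 1 carry 1
  7+6+1 = e
  0+4 = 4
  3+f = 2 carry 1
  1+5+1 = 7
  5+f = 4 carry 1
  c+0+1 = d
  9+c = 5 carry 1
  final carry 1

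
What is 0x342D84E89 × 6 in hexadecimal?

Multiply each base-16 digit by 6, carrying:
  9×6 = 54 → write 6 carry 3
  8×6+3 = 51 → write 3 carry 3
  E×6+3 = 87 → write 7 carry 5
  4×6+5 = 29 → write D carry 1
  8×6+1 = 49 → write 1 carry 3
  D×6+3 = 81 → write 1 carry 5
  2×6+5 = 17 → write 1 carry 1
  4×6+1 = 25 → write 9 carry 1
  3×6+1 = 19 → write 3 carry 1
  remaining carry: 1

0x139111D736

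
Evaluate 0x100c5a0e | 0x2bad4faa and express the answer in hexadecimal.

0x3bad5fae

OR each hex digit independently (no carries):
  1|2=3, 0|b=b, 0|a=a, c|d=d, 5|4=5, a|f=f, 0|a=a, e|a=e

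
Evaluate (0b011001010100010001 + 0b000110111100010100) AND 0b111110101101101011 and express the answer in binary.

Add column by column in base 2, right to left:
  1+0 = 1
  0+0 = 0
  0+1 = 1
  0+0 = 0
  1+1 = 0 carry 1
  0+0+1 = 1
  0+0 = 0
  0+0 = 0
  1+1 = 0 carry 1
  0+1+1 = 0 carry 1
  1+1+1 = 1 carry 1
  0+1+1 = 0 carry 1
  1+0+1 = 0 carry 1
  0+1+1 = 0 carry 1
  0+1+1 = 0 carry 1
  1+0+1 = 0 carry 1
  1+0+1 = 0 carry 1
  final carry 1
Sum = 0b100000010000100101; now AND with 0b111110101101101011:
  100000010000100101
& 111110101101101011
= 100000000000100001

0b100000000000100001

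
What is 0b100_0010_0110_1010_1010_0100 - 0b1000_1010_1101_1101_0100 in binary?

0b1110011011110011010000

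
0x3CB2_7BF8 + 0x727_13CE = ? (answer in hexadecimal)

0x43D98FC6

Add column by column in base 16, right to left:
  8+E = 6 carry 1
  F+C+1 = C carry 1
  B+3+1 = F
  7+1 = 8
  2+7 = 9
  B+2 = D
  C+7 = 3 carry 1
  3+0+1 = 4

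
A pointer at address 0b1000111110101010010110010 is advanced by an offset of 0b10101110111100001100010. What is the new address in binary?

Add column by column in base 2, right to left:
  0+0 = 0
  1+1 = 0 carry 1
  0+0+1 = 1
  0+0 = 0
  1+0 = 1
  1+1 = 0 carry 1
  0+1+1 = 0 carry 1
  1+0+1 = 0 carry 1
  0+0+1 = 1
  0+0 = 0
  1+0 = 1
  0+1 = 1
  1+1 = 0 carry 1
  0+1+1 = 0 carry 1
  1+1+1 = 1 carry 1
  0+0+1 = 1
  1+1 = 0 carry 1
  1+1+1 = 1 carry 1
  1+1+1 = 1 carry 1
  1+0+1 = 0 carry 1
  1+1+1 = 1 carry 1
  0+0+1 = 1
  0+1 = 1
  0+0 = 0
  1+0 = 1

0b1011101101100110100010100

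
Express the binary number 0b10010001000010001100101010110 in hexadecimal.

Group the bits into nibbles: 0001 0010 0010 0001 0001 1001 0101 0110 → 12211956.

0x12211956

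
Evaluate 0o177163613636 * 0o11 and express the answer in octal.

0o2171021752216

Multiply each base-8 digit by 9, carrying:
  6×9 = 54 → write 6 carry 6
  3×9+6 = 33 → write 1 carry 4
  6×9+4 = 58 → write 2 carry 7
  3×9+7 = 34 → write 2 carry 4
  1×9+4 = 13 → write 5 carry 1
  6×9+1 = 55 → write 7 carry 6
  3×9+6 = 33 → write 1 carry 4
  6×9+4 = 58 → write 2 carry 7
  1×9+7 = 16 → write 0 carry 2
  7×9+2 = 65 → write 1 carry 8
  7×9+8 = 71 → write 7 carry 8
  1×9+8 = 17 → write 1 carry 2
  remaining carry: 2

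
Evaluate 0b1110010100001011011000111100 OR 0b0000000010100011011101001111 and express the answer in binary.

OR bit by bit (1 where either bit is 1):
  1110010100001011011000111100
| 0000000010100011011101001111
= 1110010110101011011101111111

0b1110010110101011011101111111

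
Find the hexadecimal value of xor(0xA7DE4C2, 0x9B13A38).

0x3CCDEFA

XOR each hex digit independently (no carries):
  A^9=3, 7^B=C, D^1=C, E^3=D, 4^A=E, C^3=F, 2^8=A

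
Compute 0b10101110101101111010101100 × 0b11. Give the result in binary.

Multiply each base-2 digit by 3, carrying:
  0×3 = 0 → write 0
  0×3 = 0 → write 0
  1×3 = 3 → write 1 carry 1
  1×3+1 = 4 → write 0 carry 2
  0×3+2 = 2 → write 0 carry 1
  1×3+1 = 4 → write 0 carry 2
  0×3+2 = 2 → write 0 carry 1
  1×3+1 = 4 → write 0 carry 2
  0×3+2 = 2 → write 0 carry 1
  1×3+1 = 4 → write 0 carry 2
  1×3+2 = 5 → write 1 carry 2
  1×3+2 = 5 → write 1 carry 2
  1×3+2 = 5 → write 1 carry 2
  0×3+2 = 2 → write 0 carry 1
  1×3+1 = 4 → write 0 carry 2
  1×3+2 = 5 → write 1 carry 2
  0×3+2 = 2 → write 0 carry 1
  1×3+1 = 4 → write 0 carry 2
  0×3+2 = 2 → write 0 carry 1
  1×3+1 = 4 → write 0 carry 2
  1×3+2 = 5 → write 1 carry 2
  1×3+2 = 5 → write 1 carry 2
  0×3+2 = 2 → write 0 carry 1
  1×3+1 = 4 → write 0 carry 2
  0×3+2 = 2 → write 0 carry 1
  1×3+1 = 4 → write 0 carry 2
  remaining carry: 10

0b1000001100001001110000000100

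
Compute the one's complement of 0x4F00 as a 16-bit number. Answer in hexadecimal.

0xB0FF

Each hex digit d becomes F−d:
  4→B, F→0, 0→F, 0→F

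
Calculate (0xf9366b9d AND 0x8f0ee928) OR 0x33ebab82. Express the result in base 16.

0xbbefeb8a

0xf9366b9d AND 0x8f0ee928 = 0x89066908.
Then OR with 0x33ebab82.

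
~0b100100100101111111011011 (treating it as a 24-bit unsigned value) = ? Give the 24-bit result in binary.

0b011011011010000000100100

Invert each bit: 100100100101111111011011 → 011011011010000000100100.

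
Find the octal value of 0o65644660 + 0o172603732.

0o260450612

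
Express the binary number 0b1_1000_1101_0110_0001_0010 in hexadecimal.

0x18D612

Group the bits into nibbles: 0001 1000 1101 0110 0001 0010 → 18D612.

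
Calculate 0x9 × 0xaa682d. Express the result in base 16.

0x5fda995

Multiply each base-16 digit by 9, carrying:
  d×9 = 117 → write 5 carry 7
  2×9+7 = 25 → write 9 carry 1
  8×9+1 = 73 → write 9 carry 4
  6×9+4 = 58 → write a carry 3
  a×9+3 = 93 → write d carry 5
  a×9+5 = 95 → write f carry 5
  remaining carry: 5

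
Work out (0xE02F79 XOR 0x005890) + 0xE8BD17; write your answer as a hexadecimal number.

First 0xE02F79 XOR 0x005890 = 0xE077E9.
Add column by column in base 16, right to left:
  9+7 = 0 carry 1
  E+1+1 = 0 carry 1
  7+D+1 = 5 carry 1
  7+B+1 = 3 carry 1
  0+8+1 = 9
  E+E = C carry 1
  final carry 1

0x1C93500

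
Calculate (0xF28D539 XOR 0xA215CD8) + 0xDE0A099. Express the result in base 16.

First 0xF28D539 XOR 0xA215CD8 = 0x50989E1.
Add column by column in base 16, right to left:
  1+9 = A
  E+9 = 7 carry 1
  9+0+1 = A
  8+A = 2 carry 1
  9+0+1 = A
  0+E = E
  5+D = 2 carry 1
  final carry 1

0x12EA2A7A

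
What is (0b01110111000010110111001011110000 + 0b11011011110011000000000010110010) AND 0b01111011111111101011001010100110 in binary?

0b1010010110101100011001010100010

Add column by column in base 2, right to left:
  0+0 = 0
  0+1 = 1
  0+0 = 0
  0+0 = 0
  1+1 = 0 carry 1
  1+1+1 = 1 carry 1
  1+0+1 = 0 carry 1
  1+1+1 = 1 carry 1
  0+0+1 = 1
  1+0 = 1
  0+0 = 0
  0+0 = 0
  1+0 = 1
  1+0 = 1
  1+0 = 1
  0+0 = 0
  1+0 = 1
  1+0 = 1
  0+1 = 1
  1+1 = 0 carry 1
  0+0+1 = 1
  0+0 = 0
  0+1 = 1
  0+1 = 1
  1+1 = 0 carry 1
  1+1+1 = 1 carry 1
  1+0+1 = 0 carry 1
  0+1+1 = 0 carry 1
  1+1+1 = 1 carry 1
  1+0+1 = 0 carry 1
  1+1+1 = 1 carry 1
  0+1+1 = 0 carry 1
  final carry 1
Sum = 0b101010010110101110111001110100010; now AND with 0b01111011111111101011001010100110:
  101010010110101110111001110100010
& 001111011111111101011001010100110
= 001010010110101100011001010100010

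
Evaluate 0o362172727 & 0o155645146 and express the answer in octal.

AND each oct digit independently (no carries):
  3&1=1, 6&5=4, 2&5=0, 1&6=0, 7&4=4, 2&5=0, 7&1=1, 2&4=0, 7&6=6

0o140040106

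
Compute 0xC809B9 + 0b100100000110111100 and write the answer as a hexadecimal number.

0xCA4B75

0b100100000110111100 = 0x241BC in hexadecimal.
Add column by column in base 16, right to left:
  9+C = 5 carry 1
  B+B+1 = 7 carry 1
  9+1+1 = B
  0+4 = 4
  8+2 = A
  C+0 = C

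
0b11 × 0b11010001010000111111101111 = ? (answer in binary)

0b1001110011110010111111001101

Multiply each base-2 digit by 3, carrying:
  1×3 = 3 → write 1 carry 1
  1×3+1 = 4 → write 0 carry 2
  1×3+2 = 5 → write 1 carry 2
  1×3+2 = 5 → write 1 carry 2
  0×3+2 = 2 → write 0 carry 1
  1×3+1 = 4 → write 0 carry 2
  1×3+2 = 5 → write 1 carry 2
  1×3+2 = 5 → write 1 carry 2
  1×3+2 = 5 → write 1 carry 2
  1×3+2 = 5 → write 1 carry 2
  1×3+2 = 5 → write 1 carry 2
  1×3+2 = 5 → write 1 carry 2
  0×3+2 = 2 → write 0 carry 1
  0×3+1 = 1 → write 1
  0×3 = 0 → write 0
  0×3 = 0 → write 0
  1×3 = 3 → write 1 carry 1
  0×3+1 = 1 → write 1
  1×3 = 3 → write 1 carry 1
  0×3+1 = 1 → write 1
  0×3 = 0 → write 0
  0×3 = 0 → write 0
  1×3 = 3 → write 1 carry 1
  0×3+1 = 1 → write 1
  1×3 = 3 → write 1 carry 1
  1×3+1 = 4 → write 0 carry 2
  remaining carry: 10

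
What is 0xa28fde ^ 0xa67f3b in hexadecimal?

0x04f0e5

XOR each hex digit independently (no carries):
  a^a=0, 2^6=4, 8^7=f, f^f=0, d^3=e, e^b=5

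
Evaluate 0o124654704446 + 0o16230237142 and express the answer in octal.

0o143105143610

Add column by column in base 8, right to left:
  6+2 = 0 carry 1
  4+4+1 = 1 carry 1
  4+1+1 = 6
  4+7 = 3 carry 1
  0+3+1 = 4
  7+2 = 1 carry 1
  4+0+1 = 5
  5+3 = 0 carry 1
  6+2+1 = 1 carry 1
  4+6+1 = 3 carry 1
  2+1+1 = 4
  1+0 = 1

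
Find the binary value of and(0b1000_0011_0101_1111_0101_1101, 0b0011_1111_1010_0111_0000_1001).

AND bit by bit (1 only where both bits are 1):
  100000110101111101011101
& 001111111010011100001001
= 000000110000011100001001

0b000000110000011100001001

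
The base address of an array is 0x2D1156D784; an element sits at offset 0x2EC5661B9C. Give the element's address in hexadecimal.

0x5BD6BCF320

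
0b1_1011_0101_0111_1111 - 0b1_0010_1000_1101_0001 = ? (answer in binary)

0b1000110010101110

Subtract column by column in base 2:
  1-1 → 0
  1-0 → 1
  1-0 → 1
  1-0 → 1
  1-1 → 0
  1-0 → 1
  1-1 → 0
  0-1 → 1 (borrow)
  1-0-1 → 0
  0-0 → 0
  1-0 → 1
  0-1 → 1 (borrow)
  1-0-1 → 0
  1-1 → 0
  0-0 → 0
  1-0 → 1
  1-1 → 0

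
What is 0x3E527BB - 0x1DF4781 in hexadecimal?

Subtract column by column in base 16:
  B-1 → A
  B-8 → 3
  7-7 → 0
  2-4 → E (borrow)
  5-F-1 → 5 (borrow)
  E-D-1 → 0
  3-1 → 2

0x205E03A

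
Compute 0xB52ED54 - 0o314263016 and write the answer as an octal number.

0o1010303506

0xB52ED54 = 0o1324566524 in octal.
Subtract column by column in base 8:
  4-6 → 6 (borrow)
  2-1-1 → 0
  5-0 → 5
  6-3 → 3
  6-6 → 0
  5-2 → 3
  4-4 → 0
  2-1 → 1
  3-3 → 0
  1-0 → 1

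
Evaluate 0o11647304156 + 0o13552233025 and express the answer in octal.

Add column by column in base 8, right to left:
  6+5 = 3 carry 1
  5+2+1 = 0 carry 1
  1+0+1 = 2
  4+3 = 7
  0+3 = 3
  3+2 = 5
  7+2 = 1 carry 1
  4+5+1 = 2 carry 1
  6+5+1 = 4 carry 1
  1+3+1 = 5
  1+1 = 2

0o25421537203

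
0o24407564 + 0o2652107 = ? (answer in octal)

0o27261673

Add column by column in base 8, right to left:
  4+7 = 3 carry 1
  6+0+1 = 7
  5+1 = 6
  7+2 = 1 carry 1
  0+5+1 = 6
  4+6 = 2 carry 1
  4+2+1 = 7
  2+0 = 2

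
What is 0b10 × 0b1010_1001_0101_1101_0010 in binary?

0b101010010101110100100

Multiply each base-2 digit by 2, carrying:
  0×2 = 0 → write 0
  1×2 = 2 → write 0 carry 1
  0×2+1 = 1 → write 1
  0×2 = 0 → write 0
  1×2 = 2 → write 0 carry 1
  0×2+1 = 1 → write 1
  1×2 = 2 → write 0 carry 1
  1×2+1 = 3 → write 1 carry 1
  1×2+1 = 3 → write 1 carry 1
  0×2+1 = 1 → write 1
  1×2 = 2 → write 0 carry 1
  0×2+1 = 1 → write 1
  1×2 = 2 → write 0 carry 1
  0×2+1 = 1 → write 1
  0×2 = 0 → write 0
  1×2 = 2 → write 0 carry 1
  0×2+1 = 1 → write 1
  1×2 = 2 → write 0 carry 1
  0×2+1 = 1 → write 1
  1×2 = 2 → write 0 carry 1
  remaining carry: 1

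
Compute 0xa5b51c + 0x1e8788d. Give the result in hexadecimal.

0x28e2da9

Add column by column in base 16, right to left:
  c+d = 9 carry 1
  1+8+1 = a
  5+8 = d
  b+7 = 2 carry 1
  5+8+1 = e
  a+e = 8 carry 1
  0+1+1 = 2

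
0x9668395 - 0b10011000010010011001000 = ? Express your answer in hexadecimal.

0x91A5ECD

0b10011000010010011001000 = 0x4C24C8 in hexadecimal.
Subtract column by column in base 16:
  5-8 → D (borrow)
  9-C-1 → C (borrow)
  3-4-1 → E (borrow)
  8-2-1 → 5
  6-C → A (borrow)
  6-4-1 → 1
  9-0 → 9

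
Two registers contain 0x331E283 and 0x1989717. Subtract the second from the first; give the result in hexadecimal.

0x1994B6C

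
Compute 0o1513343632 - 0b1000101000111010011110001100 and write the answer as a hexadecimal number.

0o1513343632 = 0xD2DC79A in hexadecimal.
0b1000101000111010011110001100 = 0x8A3A78C in hexadecimal.
Subtract column by column in base 16:
  A-C → E (borrow)
  9-8-1 → 0
  7-7 → 0
  C-A → 2
  D-3 → A
  2-A → 8 (borrow)
  D-8-1 → 4

0x48A200E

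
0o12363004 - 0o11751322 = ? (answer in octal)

Subtract column by column in base 8:
  4-2 → 2
  0-2 → 6 (borrow)
  0-3-1 → 4 (borrow)
  3-1-1 → 1
  6-5 → 1
  3-7 → 4 (borrow)
  2-1-1 → 0
  1-1 → 0

0o411462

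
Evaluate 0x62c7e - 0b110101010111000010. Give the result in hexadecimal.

0b110101010111000010 = 0x355c2 in hexadecimal.
Subtract column by column in base 16:
  e-2 → c
  7-c → b (borrow)
  c-5-1 → 6
  2-5 → d (borrow)
  6-3-1 → 2

0x2d6bc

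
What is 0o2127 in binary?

0b10001010111

Each octal digit is 3 bits: 2=010 1=001 2=010 7=111.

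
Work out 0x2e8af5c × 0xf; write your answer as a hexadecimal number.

Multiply each base-16 digit by 15, carrying:
  c×15 = 180 → write 4 carry 11
  5×15+11 = 86 → write 6 carry 5
  f×15+5 = 230 → write 6 carry 14
  a×15+14 = 164 → write 4 carry 10
  8×15+10 = 130 → write 2 carry 8
  e×15+8 = 218 → write a carry 13
  2×15+13 = 43 → write b carry 2
  remaining carry: 2

0x2ba24664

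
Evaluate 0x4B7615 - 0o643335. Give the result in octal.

0x4B7615 = 0o22673025 in octal.
Subtract column by column in base 8:
  5-5 → 0
  2-3 → 7 (borrow)
  0-3-1 → 4 (borrow)
  3-3-1 → 7 (borrow)
  7-4-1 → 2
  6-6 → 0
  2-0 → 2
  2-0 → 2

0o22027470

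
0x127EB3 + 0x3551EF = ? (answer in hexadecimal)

Add column by column in base 16, right to left:
  3+F = 2 carry 1
  B+E+1 = A carry 1
  E+1+1 = 0 carry 1
  7+5+1 = D
  2+5 = 7
  1+3 = 4

0x47D0A2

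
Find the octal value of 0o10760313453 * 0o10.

0o107603134530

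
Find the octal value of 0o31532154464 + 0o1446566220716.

Add column by column in base 8, right to left:
  4+6 = 2 carry 1
  6+1+1 = 0 carry 1
  4+7+1 = 4 carry 1
  4+0+1 = 5
  5+2 = 7
  1+2 = 3
  2+6 = 0 carry 1
  3+6+1 = 2 carry 1
  5+5+1 = 3 carry 1
  1+6+1 = 0 carry 1
  3+4+1 = 0 carry 1
  0+4+1 = 5
  0+1 = 1

0o1500320375402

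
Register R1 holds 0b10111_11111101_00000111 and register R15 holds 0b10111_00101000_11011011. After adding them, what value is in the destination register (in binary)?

Add column by column in base 2, right to left:
  1+1 = 0 carry 1
  1+1+1 = 1 carry 1
  1+0+1 = 0 carry 1
  0+1+1 = 0 carry 1
  0+1+1 = 0 carry 1
  0+0+1 = 1
  0+1 = 1
  0+1 = 1
  1+0 = 1
  0+0 = 0
  1+0 = 1
  1+1 = 0 carry 1
  1+0+1 = 0 carry 1
  1+1+1 = 1 carry 1
  1+0+1 = 0 carry 1
  1+0+1 = 0 carry 1
  1+1+1 = 1 carry 1
  1+1+1 = 1 carry 1
  1+1+1 = 1 carry 1
  0+0+1 = 1
  1+1 = 0 carry 1
  final carry 1

0b1011110010010111100010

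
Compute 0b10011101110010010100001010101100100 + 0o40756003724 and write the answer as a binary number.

0b10111110110000000100001110100111000

0o40756003724 = 0b100000111101110000000011111010100 in binary.
Add column by column in base 2, right to left:
  0+0 = 0
  0+0 = 0
  1+1 = 0 carry 1
  0+0+1 = 1
  0+1 = 1
  1+0 = 1
  1+1 = 0 carry 1
  0+1+1 = 0 carry 1
  1+1+1 = 1 carry 1
  0+1+1 = 0 carry 1
  1+1+1 = 1 carry 1
  0+0+1 = 1
  1+0 = 1
  0+0 = 0
  0+0 = 0
  0+0 = 0
  0+0 = 0
  1+0 = 1
  0+0 = 0
  1+1 = 0 carry 1
  0+1+1 = 0 carry 1
  0+1+1 = 0 carry 1
  1+0+1 = 0 carry 1
  0+1+1 = 0 carry 1
  0+1+1 = 0 carry 1
  1+1+1 = 1 carry 1
  1+1+1 = 1 carry 1
  1+0+1 = 0 carry 1
  0+0+1 = 1
  1+0 = 1
  1+0 = 1
  1+0 = 1
  0+1 = 1
  0+0 = 0
  1+0 = 1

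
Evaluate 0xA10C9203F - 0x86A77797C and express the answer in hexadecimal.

0x1A651A6C3

Subtract column by column in base 16:
  F-C → 3
  3-7 → C (borrow)
  0-9-1 → 6 (borrow)
  2-7-1 → A (borrow)
  9-7-1 → 1
  C-7 → 5
  0-A → 6 (borrow)
  1-6-1 → A (borrow)
  A-8-1 → 1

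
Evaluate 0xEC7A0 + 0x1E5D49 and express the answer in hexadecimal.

0x2D24E9

Add column by column in base 16, right to left:
  0+9 = 9
  A+4 = E
  7+D = 4 carry 1
  C+5+1 = 2 carry 1
  E+E+1 = D carry 1
  0+1+1 = 2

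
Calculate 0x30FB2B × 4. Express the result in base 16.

0xC3ECAC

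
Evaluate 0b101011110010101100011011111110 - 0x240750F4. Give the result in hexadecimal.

0b101011110010101100011011111110 = 0x2BCAC6FE in hexadecimal.
Subtract column by column in base 16:
  E-4 → A
  F-F → 0
  6-0 → 6
  C-5 → 7
  A-7 → 3
  C-0 → C
  B-4 → 7
  2-2 → 0

0x7C3760A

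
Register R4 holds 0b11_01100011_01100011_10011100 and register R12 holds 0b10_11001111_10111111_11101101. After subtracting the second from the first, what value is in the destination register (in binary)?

Subtract column by column in base 2:
  0-1 → 1 (borrow)
  0-0-1 → 1 (borrow)
  1-1-1 → 1 (borrow)
  1-1-1 → 1 (borrow)
  1-0-1 → 0
  0-1 → 1 (borrow)
  0-1-1 → 0 (borrow)
  1-1-1 → 1 (borrow)
  1-1-1 → 1 (borrow)
  1-1-1 → 1 (borrow)
  0-1-1 → 0 (borrow)
  0-1-1 → 0 (borrow)
  0-1-1 → 0 (borrow)
  1-1-1 → 1 (borrow)
  1-0-1 → 0
  0-1 → 1 (borrow)
  1-1-1 → 1 (borrow)
  1-1-1 → 1 (borrow)
  0-1-1 → 0 (borrow)
  0-1-1 → 0 (borrow)
  0-0-1 → 1 (borrow)
  1-0-1 → 0
  1-1 → 0
  0-1 → 1 (borrow)
  1-0-1 → 0
  1-1 → 0

0b100100111010001110101111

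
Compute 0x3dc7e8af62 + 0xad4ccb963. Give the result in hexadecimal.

0x489cb568c5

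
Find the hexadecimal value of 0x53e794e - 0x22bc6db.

Subtract column by column in base 16:
  e-b → 3
  4-d → 7 (borrow)
  9-6-1 → 2
  7-c → b (borrow)
  e-b-1 → 2
  3-2 → 1
  5-2 → 3

0x312b273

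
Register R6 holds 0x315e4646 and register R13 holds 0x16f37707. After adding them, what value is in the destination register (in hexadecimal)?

Add column by column in base 16, right to left:
  6+7 = d
  4+0 = 4
  6+7 = d
  4+7 = b
  e+3 = 1 carry 1
  5+f+1 = 5 carry 1
  1+6+1 = 8
  3+1 = 4

0x4851bd4d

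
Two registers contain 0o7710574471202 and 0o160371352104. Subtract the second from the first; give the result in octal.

0o7530203117076

Subtract column by column in base 8:
  2-4 → 6 (borrow)
  0-0-1 → 7 (borrow)
  2-1-1 → 0
  1-2 → 7 (borrow)
  7-5-1 → 1
  4-3 → 1
  4-1 → 3
  7-7 → 0
  5-3 → 2
  0-0 → 0
  1-6 → 3 (borrow)
  7-1-1 → 5
  7-0 → 7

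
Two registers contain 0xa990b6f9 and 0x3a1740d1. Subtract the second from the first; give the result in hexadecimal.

Subtract column by column in base 16:
  9-1 → 8
  f-d → 2
  6-0 → 6
  b-4 → 7
  0-7 → 9 (borrow)
  9-1-1 → 7
  9-a → f (borrow)
  a-3-1 → 6

0x6f797628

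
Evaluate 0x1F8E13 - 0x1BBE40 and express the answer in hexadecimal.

0x3CFD3

Subtract column by column in base 16:
  3-0 → 3
  1-4 → D (borrow)
  E-E-1 → F (borrow)
  8-B-1 → C (borrow)
  F-B-1 → 3
  1-1 → 0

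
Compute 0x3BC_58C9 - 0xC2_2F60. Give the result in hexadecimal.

0x2FA2969

Subtract column by column in base 16:
  9-0 → 9
  C-6 → 6
  8-F → 9 (borrow)
  5-2-1 → 2
  C-2 → A
  B-C → F (borrow)
  3-0-1 → 2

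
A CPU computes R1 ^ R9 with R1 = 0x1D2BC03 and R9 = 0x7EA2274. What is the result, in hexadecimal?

0x6389E77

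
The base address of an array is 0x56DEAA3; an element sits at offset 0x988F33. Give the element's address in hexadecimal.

Add column by column in base 16, right to left:
  3+3 = 6
  A+3 = D
  A+F = 9 carry 1
  E+8+1 = 7 carry 1
  D+8+1 = 6 carry 1
  6+9+1 = 0 carry 1
  5+0+1 = 6

0x60679D6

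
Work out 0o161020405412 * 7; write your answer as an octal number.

0o1427163446506

Multiply each base-8 digit by 7, carrying:
  2×7 = 14 → write 6 carry 1
  1×7+1 = 8 → write 0 carry 1
  4×7+1 = 29 → write 5 carry 3
  5×7+3 = 38 → write 6 carry 4
  0×7+4 = 4 → write 4
  4×7 = 28 → write 4 carry 3
  0×7+3 = 3 → write 3
  2×7 = 14 → write 6 carry 1
  0×7+1 = 1 → write 1
  1×7 = 7 → write 7
  6×7 = 42 → write 2 carry 5
  1×7+5 = 12 → write 4 carry 1
  remaining carry: 1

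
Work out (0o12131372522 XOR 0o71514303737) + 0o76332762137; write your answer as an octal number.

0o161760053354

First 0o12131372522 XOR 0o71514303737 = 0o63425071215.
Add column by column in base 8, right to left:
  5+7 = 4 carry 1
  1+3+1 = 5
  2+1 = 3
  1+2 = 3
  7+6 = 5 carry 1
  0+7+1 = 0 carry 1
  5+2+1 = 0 carry 1
  2+3+1 = 6
  4+3 = 7
  3+6 = 1 carry 1
  6+7+1 = 6 carry 1
  final carry 1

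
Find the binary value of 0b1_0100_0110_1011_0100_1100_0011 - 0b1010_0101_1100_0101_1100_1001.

0b101000001110111011111010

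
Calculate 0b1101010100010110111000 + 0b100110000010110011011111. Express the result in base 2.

Add column by column in base 2, right to left:
  0+1 = 1
  0+1 = 1
  0+1 = 1
  1+1 = 0 carry 1
  1+1+1 = 1 carry 1
  1+0+1 = 0 carry 1
  0+1+1 = 0 carry 1
  1+1+1 = 1 carry 1
  1+0+1 = 0 carry 1
  0+0+1 = 1
  1+1 = 0 carry 1
  0+1+1 = 0 carry 1
  0+0+1 = 1
  0+1 = 1
  1+0 = 1
  0+0 = 0
  1+0 = 1
  0+0 = 0
  1+0 = 1
  0+1 = 1
  1+1 = 0 carry 1
  1+0+1 = 0 carry 1
  0+0+1 = 1
  0+1 = 1

0b110011010111001010010111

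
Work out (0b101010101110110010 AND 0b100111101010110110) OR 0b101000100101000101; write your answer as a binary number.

0b101010101111110111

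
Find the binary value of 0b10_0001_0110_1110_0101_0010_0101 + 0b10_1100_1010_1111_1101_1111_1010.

0b100111000011110001100011111

Add column by column in base 2, right to left:
  1+0 = 1
  0+1 = 1
  1+0 = 1
  0+1 = 1
  0+1 = 1
  1+1 = 0 carry 1
  0+1+1 = 0 carry 1
  0+1+1 = 0 carry 1
  1+1+1 = 1 carry 1
  0+0+1 = 1
  1+1 = 0 carry 1
  0+1+1 = 0 carry 1
  0+1+1 = 0 carry 1
  1+1+1 = 1 carry 1
  1+1+1 = 1 carry 1
  1+1+1 = 1 carry 1
  0+0+1 = 1
  1+1 = 0 carry 1
  1+0+1 = 0 carry 1
  0+1+1 = 0 carry 1
  1+0+1 = 0 carry 1
  0+0+1 = 1
  0+1 = 1
  0+1 = 1
  0+0 = 0
  1+1 = 0 carry 1
  final carry 1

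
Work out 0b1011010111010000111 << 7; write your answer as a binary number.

0b10110101110100001110000000

Left shift by 7: append 7 zero bits.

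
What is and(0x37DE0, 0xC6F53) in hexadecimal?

0x06D40

AND each hex digit independently (no carries):
  3&C=0, 7&6=6, D&F=D, E&5=4, 0&3=0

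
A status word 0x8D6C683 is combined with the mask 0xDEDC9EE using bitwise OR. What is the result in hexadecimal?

0xDFFCFEF

OR each hex digit independently (no carries):
  8|D=D, D|E=F, 6|D=F, C|C=C, 6|9=F, 8|E=E, 3|E=F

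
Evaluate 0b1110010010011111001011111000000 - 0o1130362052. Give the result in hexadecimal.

0x68EDB396

0b1110010010011111001011111000000 = 0x724F97C0 in hexadecimal.
0o1130362052 = 0x961E42A in hexadecimal.
Subtract column by column in base 16:
  0-A → 6 (borrow)
  C-2-1 → 9
  7-4 → 3
  9-E → B (borrow)
  F-1-1 → D
  4-6 → E (borrow)
  2-9-1 → 8 (borrow)
  7-0-1 → 6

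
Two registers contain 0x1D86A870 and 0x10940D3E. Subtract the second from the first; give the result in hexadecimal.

Subtract column by column in base 16:
  0-E → 2 (borrow)
  7-3-1 → 3
  8-D → B (borrow)
  A-0-1 → 9
  6-4 → 2
  8-9 → F (borrow)
  D-0-1 → C
  1-1 → 0

0xCF29B32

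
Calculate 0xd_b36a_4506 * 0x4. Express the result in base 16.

0x36cda91418

Multiply each base-16 digit by 4, carrying:
  6×4 = 24 → write 8 carry 1
  0×4+1 = 1 → write 1
  5×4 = 20 → write 4 carry 1
  4×4+1 = 17 → write 1 carry 1
  a×4+1 = 41 → write 9 carry 2
  6×4+2 = 26 → write a carry 1
  3×4+1 = 13 → write d
  b×4 = 44 → write c carry 2
  d×4+2 = 54 → write 6 carry 3
  remaining carry: 3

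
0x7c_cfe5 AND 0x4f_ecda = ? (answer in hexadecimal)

0x4cccc0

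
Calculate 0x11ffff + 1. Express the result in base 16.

The trailing 4 digits are F (max in base 16), so adding 1 cascades: they roll to 0 and the next digit up increments.

0x120000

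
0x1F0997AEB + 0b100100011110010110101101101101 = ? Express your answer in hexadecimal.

0x21512E658

0b100100011110010110101101101101 = 0x24796B6D in hexadecimal.
Add column by column in base 16, right to left:
  B+D = 8 carry 1
  E+6+1 = 5 carry 1
  A+B+1 = 6 carry 1
  7+6+1 = E
  9+9 = 2 carry 1
  9+7+1 = 1 carry 1
  0+4+1 = 5
  F+2 = 1 carry 1
  1+0+1 = 2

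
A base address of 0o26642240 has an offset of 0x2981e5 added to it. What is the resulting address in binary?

0b100001001100011010000101

0o26642240 = 0b10110110100010010100000 in binary.
0x2981e5 = 0b1010011000000111100101 in binary.
Add column by column in base 2, right to left:
  0+1 = 1
  0+0 = 0
  0+1 = 1
  0+0 = 0
  0+0 = 0
  1+1 = 0 carry 1
  0+1+1 = 0 carry 1
  1+1+1 = 1 carry 1
  0+1+1 = 0 carry 1
  0+0+1 = 1
  1+0 = 1
  0+0 = 0
  0+0 = 0
  0+0 = 0
  1+0 = 1
  0+1 = 1
  1+1 = 0 carry 1
  1+0+1 = 0 carry 1
  0+0+1 = 1
  1+1 = 0 carry 1
  1+0+1 = 0 carry 1
  0+1+1 = 0 carry 1
  1+0+1 = 0 carry 1
  final carry 1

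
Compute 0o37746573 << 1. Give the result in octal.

0o77715366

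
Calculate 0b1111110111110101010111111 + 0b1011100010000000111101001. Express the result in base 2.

0b11011011001110110010101000

Add column by column in base 2, right to left:
  1+1 = 0 carry 1
  1+0+1 = 0 carry 1
  1+0+1 = 0 carry 1
  1+1+1 = 1 carry 1
  1+0+1 = 0 carry 1
  1+1+1 = 1 carry 1
  0+1+1 = 0 carry 1
  1+1+1 = 1 carry 1
  0+1+1 = 0 carry 1
  1+0+1 = 0 carry 1
  0+0+1 = 1
  1+0 = 1
  0+0 = 0
  1+0 = 1
  1+0 = 1
  1+0 = 1
  1+1 = 0 carry 1
  1+0+1 = 0 carry 1
  0+0+1 = 1
  1+0 = 1
  1+1 = 0 carry 1
  1+1+1 = 1 carry 1
  1+1+1 = 1 carry 1
  1+0+1 = 0 carry 1
  1+1+1 = 1 carry 1
  final carry 1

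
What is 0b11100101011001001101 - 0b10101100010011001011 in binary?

Subtract column by column in base 2:
  1-1 → 0
  0-1 → 1 (borrow)
  1-0-1 → 0
  1-1 → 0
  0-0 → 0
  0-0 → 0
  1-1 → 0
  0-1 → 1 (borrow)
  0-0-1 → 1 (borrow)
  1-0-1 → 0
  1-1 → 0
  0-0 → 0
  1-0 → 1
  0-0 → 0
  1-1 → 0
  0-1 → 1 (borrow)
  0-0-1 → 1 (borrow)
  1-1-1 → 1 (borrow)
  1-0-1 → 0
  1-1 → 0

0b111001000110000010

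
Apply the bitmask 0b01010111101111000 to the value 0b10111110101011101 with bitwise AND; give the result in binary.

0b00010110101011000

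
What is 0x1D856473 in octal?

0o3541262163

Expand each hex digit to 4 bits: 1=0001 D=1101 8=1000 5=0101 6=0110 4=0100 7=0111 3=0011.
Group the bits in threes: 011 101 100 001 010 110 010 001 110 011 → 3541262163.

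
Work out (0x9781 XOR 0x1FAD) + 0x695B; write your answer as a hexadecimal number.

0xF187

First 0x9781 XOR 0x1FAD = 0x882C.
Add column by column in base 16, right to left:
  C+B = 7 carry 1
  2+5+1 = 8
  8+9 = 1 carry 1
  8+6+1 = F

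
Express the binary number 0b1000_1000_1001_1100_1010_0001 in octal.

0o42116241

Group the bits in threes: 100 010 001 001 110 010 100 001 → 42116241.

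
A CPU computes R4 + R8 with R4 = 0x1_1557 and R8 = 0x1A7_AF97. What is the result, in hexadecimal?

Add column by column in base 16, right to left:
  7+7 = E
  5+9 = E
  5+F = 4 carry 1
  1+A+1 = C
  1+7 = 8
  0+A = A
  0+1 = 1

0x1A8C4EE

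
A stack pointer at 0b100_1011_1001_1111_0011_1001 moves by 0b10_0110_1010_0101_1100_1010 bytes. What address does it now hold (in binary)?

0b11100100100010100000011

Add column by column in base 2, right to left:
  1+0 = 1
  0+1 = 1
  0+0 = 0
  1+1 = 0 carry 1
  1+0+1 = 0 carry 1
  1+0+1 = 0 carry 1
  0+1+1 = 0 carry 1
  0+1+1 = 0 carry 1
  1+1+1 = 1 carry 1
  1+0+1 = 0 carry 1
  1+1+1 = 1 carry 1
  1+0+1 = 0 carry 1
  1+0+1 = 0 carry 1
  0+1+1 = 0 carry 1
  0+0+1 = 1
  1+1 = 0 carry 1
  1+0+1 = 0 carry 1
  1+1+1 = 1 carry 1
  0+1+1 = 0 carry 1
  1+0+1 = 0 carry 1
  0+0+1 = 1
  0+1 = 1
  1+0 = 1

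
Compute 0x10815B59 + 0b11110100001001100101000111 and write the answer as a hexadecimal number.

0x1451F4A0

0b11110100001001100101000111 = 0x3D09947 in hexadecimal.
Add column by column in base 16, right to left:
  9+7 = 0 carry 1
  5+4+1 = A
  B+9 = 4 carry 1
  5+9+1 = F
  1+0 = 1
  8+D = 5 carry 1
  0+3+1 = 4
  1+0 = 1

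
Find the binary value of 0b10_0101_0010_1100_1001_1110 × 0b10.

Multiply each base-2 digit by 2, carrying:
  0×2 = 0 → write 0
  1×2 = 2 → write 0 carry 1
  1×2+1 = 3 → write 1 carry 1
  1×2+1 = 3 → write 1 carry 1
  1×2+1 = 3 → write 1 carry 1
  0×2+1 = 1 → write 1
  0×2 = 0 → write 0
  1×2 = 2 → write 0 carry 1
  0×2+1 = 1 → write 1
  0×2 = 0 → write 0
  1×2 = 2 → write 0 carry 1
  1×2+1 = 3 → write 1 carry 1
  0×2+1 = 1 → write 1
  1×2 = 2 → write 0 carry 1
  0×2+1 = 1 → write 1
  0×2 = 0 → write 0
  1×2 = 2 → write 0 carry 1
  0×2+1 = 1 → write 1
  1×2 = 2 → write 0 carry 1
  0×2+1 = 1 → write 1
  0×2 = 0 → write 0
  1×2 = 2 → write 0 carry 1
  remaining carry: 1

0b10010100101100100111100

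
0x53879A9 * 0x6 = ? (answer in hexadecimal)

Multiply each base-16 digit by 6, carrying:
  9×6 = 54 → write 6 carry 3
  A×6+3 = 63 → write F carry 3
  9×6+3 = 57 → write 9 carry 3
  7×6+3 = 45 → write D carry 2
  8×6+2 = 50 → write 2 carry 3
  3×6+3 = 21 → write 5 carry 1
  5×6+1 = 31 → write F carry 1
  remaining carry: 1

0x1F52D9F6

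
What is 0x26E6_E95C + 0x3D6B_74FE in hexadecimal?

0x64525E5A

Add column by column in base 16, right to left:
  C+E = A carry 1
  5+F+1 = 5 carry 1
  9+4+1 = E
  E+7 = 5 carry 1
  6+B+1 = 2 carry 1
  E+6+1 = 5 carry 1
  6+D+1 = 4 carry 1
  2+3+1 = 6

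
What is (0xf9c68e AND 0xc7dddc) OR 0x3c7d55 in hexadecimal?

0xf9c68e AND 0xc7dddc = 0xc1c48c.
Then OR with 0x3c7d55.

0xfdfddd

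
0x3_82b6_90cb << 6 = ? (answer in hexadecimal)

6 bits is not a whole number of base-16 digits; in binary: 1110000010101101101001000011001011 << 6 = 1110000010101101101001000011001011000000.

0xe0ada432c0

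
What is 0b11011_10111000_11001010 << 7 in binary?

0b1101110111000110010100000000

Left shift by 7: append 7 zero bits.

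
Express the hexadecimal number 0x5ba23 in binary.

Expand each hex digit to 4 bits: 5=0101 b=1011 a=1010 2=0010 3=0011.

0b1011011101000100011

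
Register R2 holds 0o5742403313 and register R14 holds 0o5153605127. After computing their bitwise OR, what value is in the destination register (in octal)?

OR each oct digit independently (no carries):
  5|5=5, 7|1=7, 4|5=5, 2|3=3, 4|6=6, 0|0=0, 3|5=7, 3|1=3, 1|2=3, 3|7=7

0o5753607337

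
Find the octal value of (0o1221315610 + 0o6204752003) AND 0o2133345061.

Add column by column in base 8, right to left:
  0+3 = 3
  1+0 = 1
  6+0 = 6
  5+2 = 7
  1+5 = 6
  3+7 = 2 carry 1
  1+4+1 = 6
  2+0 = 2
  2+2 = 4
  1+6 = 7
Sum = 0o7426267613; now AND with 0o2133345061:
  7&2=2, 4&1=0, 2&3=2, 6&3=2, 2&3=2, 6&4=4, 7&5=5, 6&0=0, 1&6=0, 3&1=1

0o2022245001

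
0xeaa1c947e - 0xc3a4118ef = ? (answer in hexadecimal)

0x26fdb7b8f

Subtract column by column in base 16:
  e-f → f (borrow)
  7-e-1 → 8 (borrow)
  4-8-1 → b (borrow)
  9-1-1 → 7
  c-1 → b
  1-4 → d (borrow)
  a-a-1 → f (borrow)
  a-3-1 → 6
  e-c → 2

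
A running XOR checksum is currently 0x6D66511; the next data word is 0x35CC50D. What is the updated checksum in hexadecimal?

XOR each hex digit independently (no carries):
  6^3=5, D^5=8, 6^C=A, 6^C=A, 5^5=0, 1^0=1, 1^D=C

0x58AA01C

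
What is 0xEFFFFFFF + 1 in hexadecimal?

0xF0000000

The trailing 7 digits are F (max in base 16), so adding 1 cascades: they roll to 0 and the next digit up increments.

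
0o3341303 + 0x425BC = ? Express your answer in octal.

0o4364177

0x425BC = 0o1022674 in octal.
Add column by column in base 8, right to left:
  3+4 = 7
  0+7 = 7
  3+6 = 1 carry 1
  1+2+1 = 4
  4+2 = 6
  3+0 = 3
  3+1 = 4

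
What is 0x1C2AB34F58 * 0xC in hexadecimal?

Multiply each base-16 digit by 12, carrying:
  8×12 = 96 → write 0 carry 6
  5×12+6 = 66 → write 2 carry 4
  F×12+4 = 184 → write 8 carry 11
  4×12+11 = 59 → write B carry 3
  3×12+3 = 39 → write 7 carry 2
  B×12+2 = 134 → write 6 carry 8
  A×12+8 = 128 → write 0 carry 8
  2×12+8 = 32 → write 0 carry 2
  C×12+2 = 146 → write 2 carry 9
  1×12+9 = 21 → write 5 carry 1
  remaining carry: 1

0x1520067B820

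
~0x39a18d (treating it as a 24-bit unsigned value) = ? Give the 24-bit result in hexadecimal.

0xc65e72

Each hex digit d becomes f−d:
  3→c, 9→6, a→5, 1→e, 8→7, d→2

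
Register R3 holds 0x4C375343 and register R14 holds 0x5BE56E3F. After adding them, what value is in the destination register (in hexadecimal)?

Add column by column in base 16, right to left:
  3+F = 2 carry 1
  4+3+1 = 8
  3+E = 1 carry 1
  5+6+1 = C
  7+5 = C
  3+E = 1 carry 1
  C+B+1 = 8 carry 1
  4+5+1 = A

0xA81CC182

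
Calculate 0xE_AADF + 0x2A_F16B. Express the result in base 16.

0x399C4A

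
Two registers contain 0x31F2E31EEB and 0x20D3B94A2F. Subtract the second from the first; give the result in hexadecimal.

0x111F29D4BC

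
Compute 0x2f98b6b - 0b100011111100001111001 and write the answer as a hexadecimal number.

0x2e792f2

0b100011111100001111001 = 0x11f879 in hexadecimal.
Subtract column by column in base 16:
  b-9 → 2
  6-7 → f (borrow)
  b-8-1 → 2
  8-f → 9 (borrow)
  9-1-1 → 7
  f-1 → e
  2-0 → 2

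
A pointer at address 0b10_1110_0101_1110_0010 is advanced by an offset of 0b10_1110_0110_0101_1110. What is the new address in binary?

Add column by column in base 2, right to left:
  0+0 = 0
  1+1 = 0 carry 1
  0+1+1 = 0 carry 1
  0+1+1 = 0 carry 1
  0+1+1 = 0 carry 1
  1+0+1 = 0 carry 1
  1+1+1 = 1 carry 1
  1+0+1 = 0 carry 1
  1+0+1 = 0 carry 1
  0+1+1 = 0 carry 1
  1+1+1 = 1 carry 1
  0+0+1 = 1
  0+0 = 0
  1+1 = 0 carry 1
  1+1+1 = 1 carry 1
  1+1+1 = 1 carry 1
  0+0+1 = 1
  1+1 = 0 carry 1
  final carry 1

0b1011100110001000000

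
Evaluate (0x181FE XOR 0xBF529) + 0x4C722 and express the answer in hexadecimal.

First 0x181FE XOR 0xBF529 = 0xA74D7.
Add column by column in base 16, right to left:
  7+2 = 9
  D+2 = F
  4+7 = B
  7+C = 3 carry 1
  A+4+1 = F

0xF3BF9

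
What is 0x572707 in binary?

Expand each hex digit to 4 bits: 5=0101 7=0111 2=0010 7=0111 0=0000 7=0111.

0b10101110010011100000111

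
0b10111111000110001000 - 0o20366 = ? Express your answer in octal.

0o2750222

0b10111111000110001000 = 0o2770610 in octal.
Subtract column by column in base 8:
  0-6 → 2 (borrow)
  1-6-1 → 2 (borrow)
  6-3-1 → 2
  0-0 → 0
  7-2 → 5
  7-0 → 7
  2-0 → 2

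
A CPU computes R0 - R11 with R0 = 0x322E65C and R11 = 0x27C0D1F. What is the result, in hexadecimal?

0xA6D93D

Subtract column by column in base 16:
  C-F → D (borrow)
  5-1-1 → 3
  6-D → 9 (borrow)
  E-0-1 → D
  2-C → 6 (borrow)
  2-7-1 → A (borrow)
  3-2-1 → 0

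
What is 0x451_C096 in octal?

0o424340226

Expand each hex digit to 4 bits: 4=0100 5=0101 1=0001 C=1100 0=0000 9=1001 6=0110.
Group the bits in threes: 100 010 100 011 100 000 010 010 110 → 424340226.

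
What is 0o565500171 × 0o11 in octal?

Multiply each base-8 digit by 9, carrying:
  1×9 = 9 → write 1 carry 1
  7×9+1 = 64 → write 0 carry 8
  1×9+8 = 17 → write 1 carry 2
  0×9+2 = 2 → write 2
  0×9 = 0 → write 0
  5×9 = 45 → write 5 carry 5
  5×9+5 = 50 → write 2 carry 6
  6×9+6 = 60 → write 4 carry 7
  5×9+7 = 52 → write 4 carry 6
  remaining carry: 6

0o6442502101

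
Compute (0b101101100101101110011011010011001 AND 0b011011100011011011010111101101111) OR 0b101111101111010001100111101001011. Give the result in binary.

0b101111101111011011110111101001011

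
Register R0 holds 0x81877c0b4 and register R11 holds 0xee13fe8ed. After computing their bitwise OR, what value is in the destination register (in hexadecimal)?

0xef97fe8fd

OR each hex digit independently (no carries):
  8|e=e, 1|e=f, 8|1=9, 7|3=7, 7|f=f, c|e=e, 0|8=8, b|e=f, 4|d=d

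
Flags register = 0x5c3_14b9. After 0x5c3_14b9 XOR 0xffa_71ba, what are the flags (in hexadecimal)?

XOR each hex digit independently (no carries):
  5^f=a, c^f=3, 3^a=9, 1^7=6, 4^1=5, b^b=0, 9^a=3

0xa396503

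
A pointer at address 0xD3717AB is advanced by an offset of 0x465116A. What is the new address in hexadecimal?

0x119C2915

Add column by column in base 16, right to left:
  B+A = 5 carry 1
  A+6+1 = 1 carry 1
  7+1+1 = 9
  1+1 = 2
  7+5 = C
  3+6 = 9
  D+4 = 1 carry 1
  final carry 1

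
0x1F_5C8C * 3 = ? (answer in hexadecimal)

0x5E15A4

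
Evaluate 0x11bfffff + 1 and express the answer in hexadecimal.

0x11c00000

The trailing 5 digits are F (max in base 16), so adding 1 cascades: they roll to 0 and the next digit up increments.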